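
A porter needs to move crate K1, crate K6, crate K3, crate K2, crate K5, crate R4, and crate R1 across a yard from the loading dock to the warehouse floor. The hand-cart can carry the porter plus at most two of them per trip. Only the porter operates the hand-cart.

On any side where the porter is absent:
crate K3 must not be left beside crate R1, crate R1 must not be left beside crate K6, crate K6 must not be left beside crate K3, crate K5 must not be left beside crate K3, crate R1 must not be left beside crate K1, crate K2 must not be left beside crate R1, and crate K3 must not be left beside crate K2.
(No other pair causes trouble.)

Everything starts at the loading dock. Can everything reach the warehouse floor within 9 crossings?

No

Counting alone: the porter can take at most 2 across per trip to the warehouse floor, so moving all 7 needs at least 4 loaded trips out, with a return between consecutive ones — at least 7 crossings.
The safety rule pushes this higher. Following every safe sequence of crossings, the most of the 7 that can be at the warehouse floor as the hand-cart arrives there on crossings 7, 9 is 5, 6 respectively — never all 7.
So the move cannot be finished within 9 crossings. (The shortest complete plan takes 11:)
1. Porter goes to the warehouse floor with crate K3 and crate R1.
2. Porter goes back to the loading dock with crate K3.
3. Porter goes to the warehouse floor with crate K1 and crate K3.
4. Porter goes back to the loading dock with crate R1.
5. Porter goes to the warehouse floor with crate K2 and crate K6.
6. Porter goes back to the loading dock with crate K3.
7. Porter goes to the warehouse floor with crate K3 and crate K5.
8. Porter goes back to the loading dock with crate K3.
9. Porter goes to the warehouse floor with crate K3 and crate R4.
10. Porter goes back to the loading dock with crate K3.
11. Porter goes to the warehouse floor with crate K3 and crate R1.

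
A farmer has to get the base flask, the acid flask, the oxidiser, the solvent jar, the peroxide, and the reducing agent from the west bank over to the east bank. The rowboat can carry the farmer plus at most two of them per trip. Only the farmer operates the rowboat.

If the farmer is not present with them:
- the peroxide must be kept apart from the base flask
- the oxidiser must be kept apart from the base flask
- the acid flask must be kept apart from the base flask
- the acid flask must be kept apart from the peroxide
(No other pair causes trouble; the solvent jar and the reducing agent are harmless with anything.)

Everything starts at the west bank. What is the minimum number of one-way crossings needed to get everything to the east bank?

9

Counting alone: the farmer can take at most 2 across per trip to the east bank, so moving all 6 needs at least 3 loaded trips out, with a return between consecutive ones — at least 5 crossings.
The safety rule pushes this higher. Following every safe sequence of crossings, the most of the 6 that can be at the east bank as the rowboat arrives there on crossings 5, 7 is 4, 5 respectively — never all 6.
So no plan with fewer than 9 crossings exists, and this one achieves 9:
1. Farmer goes to the east bank with the acid flask and the base flask.
2. Farmer goes back to the west bank with the base flask.
3. Farmer goes to the east bank with the base flask and the oxidiser.
4. Farmer goes back to the west bank with the base flask.
5. Farmer goes to the east bank with the base flask and the solvent jar.
6. Farmer goes back to the west bank with the base flask.
7. Farmer goes to the east bank with the base flask and the reducing agent.
8. Farmer goes back to the west bank with the base flask.
9. Farmer goes to the east bank with the base flask and the peroxide.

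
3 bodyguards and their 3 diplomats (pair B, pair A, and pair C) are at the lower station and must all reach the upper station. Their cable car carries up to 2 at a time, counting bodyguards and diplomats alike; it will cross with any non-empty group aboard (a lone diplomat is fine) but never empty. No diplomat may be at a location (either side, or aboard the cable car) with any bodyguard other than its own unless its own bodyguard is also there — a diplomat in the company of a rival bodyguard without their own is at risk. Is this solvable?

Yes

1. bodyguard B and diplomat B cross → the upper station.
2. bodyguard B crosses ← the lower station.
3. diplomat A and diplomat C cross → the upper station.
4. diplomat B crosses ← the lower station.
5. bodyguard A and bodyguard C cross → the upper station.
6. bodyguard A and diplomat A cross ← the lower station.
7. bodyguard A and bodyguard B cross → the upper station.
8. diplomat C crosses ← the lower station.
9. diplomat A and diplomat B cross → the upper station.
10. bodyguard C crosses ← the lower station.
11. bodyguard C and diplomat C cross → the upper station.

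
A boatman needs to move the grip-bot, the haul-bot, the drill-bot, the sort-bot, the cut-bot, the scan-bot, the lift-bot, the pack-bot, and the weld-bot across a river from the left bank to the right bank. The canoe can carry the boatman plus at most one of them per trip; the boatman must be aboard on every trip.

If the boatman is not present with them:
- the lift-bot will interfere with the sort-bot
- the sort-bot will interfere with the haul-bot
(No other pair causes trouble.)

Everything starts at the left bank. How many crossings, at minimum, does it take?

19

Counting alone: the boatman can take at most 1 across per trip to the right bank, so moving all 9 needs at least 9 loaded trips out, with a return between consecutive ones — at least 17 crossings.
The safety rule pushes this higher. Following every safe sequence of crossings, the most of the 9 that can be at the right bank as the canoe arrives there on crossing 17 is 8 — never all 9.
So no plan with fewer than 19 crossings exists, and this one achieves 19:
1. Boatman goes to the right bank with the sort-bot.  [the left bank: the cut-bot, the drill-bot, the grip-bot, the haul-bot, the lift-bot, the pack-bot, the scan-bot, the weld-bot | the right bank: the sort-bot]
2. Boatman goes back to the left bank alone.  [the left bank: the cut-bot, the drill-bot, the grip-bot, the haul-bot, the lift-bot, the pack-bot, the scan-bot, the weld-bot | the right bank: the sort-bot]
3. Boatman goes to the right bank with the grip-bot.  [the left bank: the cut-bot, the drill-bot, the haul-bot, the lift-bot, the pack-bot, the scan-bot, the weld-bot | the right bank: the grip-bot, the sort-bot]
4. Boatman goes back to the left bank alone.  [the left bank: the cut-bot, the drill-bot, the haul-bot, the lift-bot, the pack-bot, the scan-bot, the weld-bot | the right bank: the grip-bot, the sort-bot]
5. Boatman goes to the right bank with the haul-bot.  [the left bank: the cut-bot, the drill-bot, the lift-bot, the pack-bot, the scan-bot, the weld-bot | the right bank: the grip-bot, the haul-bot, the sort-bot]
6. Boatman goes back to the left bank with the sort-bot.  [the left bank: the cut-bot, the drill-bot, the lift-bot, the pack-bot, the scan-bot, the sort-bot, the weld-bot | the right bank: the grip-bot, the haul-bot]
7. Boatman goes to the right bank with the lift-bot.  [the left bank: the cut-bot, the drill-bot, the pack-bot, the scan-bot, the sort-bot, the weld-bot | the right bank: the grip-bot, the haul-bot, the lift-bot]
8. Boatman goes back to the left bank alone.  [the left bank: the cut-bot, the drill-bot, the pack-bot, the scan-bot, the sort-bot, the weld-bot | the right bank: the grip-bot, the haul-bot, the lift-bot]
9. Boatman goes to the right bank with the drill-bot.  [the left bank: the cut-bot, the pack-bot, the scan-bot, the sort-bot, the weld-bot | the right bank: the drill-bot, the grip-bot, the haul-bot, the lift-bot]
10. Boatman goes back to the left bank alone.  [the left bank: the cut-bot, the pack-bot, the scan-bot, the sort-bot, the weld-bot | the right bank: the drill-bot, the grip-bot, the haul-bot, the lift-bot]
11. Boatman goes to the right bank with the cut-bot.  [the left bank: the pack-bot, the scan-bot, the sort-bot, the weld-bot | the right bank: the cut-bot, the drill-bot, the grip-bot, the haul-bot, the lift-bot]
12. Boatman goes back to the left bank alone.  [the left bank: the pack-bot, the scan-bot, the sort-bot, the weld-bot | the right bank: the cut-bot, the drill-bot, the grip-bot, the haul-bot, the lift-bot]
13. Boatman goes to the right bank with the scan-bot.  [the left bank: the pack-bot, the sort-bot, the weld-bot | the right bank: the cut-bot, the drill-bot, the grip-bot, the haul-bot, the lift-bot, the scan-bot]
14. Boatman goes back to the left bank alone.  [the left bank: the pack-bot, the sort-bot, the weld-bot | the right bank: the cut-bot, the drill-bot, the grip-bot, the haul-bot, the lift-bot, the scan-bot]
15. Boatman goes to the right bank with the pack-bot.  [the left bank: the sort-bot, the weld-bot | the right bank: the cut-bot, the drill-bot, the grip-bot, the haul-bot, the lift-bot, the pack-bot, the scan-bot]
16. Boatman goes back to the left bank alone.  [the left bank: the sort-bot, the weld-bot | the right bank: the cut-bot, the drill-bot, the grip-bot, the haul-bot, the lift-bot, the pack-bot, the scan-bot]
17. Boatman goes to the right bank with the weld-bot.  [the left bank: the sort-bot | the right bank: the cut-bot, the drill-bot, the grip-bot, the haul-bot, the lift-bot, the pack-bot, the scan-bot, the weld-bot]
18. Boatman goes back to the left bank alone.  [the left bank: the sort-bot | the right bank: the cut-bot, the drill-bot, the grip-bot, the haul-bot, the lift-bot, the pack-bot, the scan-bot, the weld-bot]
19. Boatman goes to the right bank with the sort-bot.  [the left bank: — | the right bank: the cut-bot, the drill-bot, the grip-bot, the haul-bot, the lift-bot, the pack-bot, the scan-bot, the sort-bot, the weld-bot]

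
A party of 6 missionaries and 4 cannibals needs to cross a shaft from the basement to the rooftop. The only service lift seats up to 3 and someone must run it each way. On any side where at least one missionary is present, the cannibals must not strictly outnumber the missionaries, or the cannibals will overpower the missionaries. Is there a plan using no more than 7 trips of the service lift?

No

Counting alone: each trip to the rooftop takes at most 3 across and each return brings at least 1 back, so after t trips out (and t−1 returns) at most 3t − (t−1) of the 10 are across; that first reaches 10 at t = 5, so at least 9 crossings are needed.
Since 7 < 9, 7 crossings cannot be enough. (The shortest complete plan in fact takes 9:)
1. 2 cannibals → the rooftop.  (the basement: 6M 2C; the rooftop: 0M 2C)
2. 1 cannibal ← the basement.  (the basement: 6M 3C; the rooftop: 0M 1C)
3. 3 cannibals → the rooftop.  (the basement: 6M 0C; the rooftop: 0M 4C)
4. 1 cannibal ← the basement.  (the basement: 6M 1C; the rooftop: 0M 3C)
5. 3 missionaries → the rooftop.  (the basement: 3M 1C; the rooftop: 3M 3C)
6. 1 cannibal ← the basement.  (the basement: 3M 2C; the rooftop: 3M 2C)
7. 1 missionary and 2 cannibals → the rooftop.  (the basement: 2M 0C; the rooftop: 4M 4C)
8. 1 cannibal ← the basement.  (the basement: 2M 1C; the rooftop: 4M 3C)
9. 2 missionaries and 1 cannibal → the rooftop.  (the basement: 0M 0C; the rooftop: 6M 4C)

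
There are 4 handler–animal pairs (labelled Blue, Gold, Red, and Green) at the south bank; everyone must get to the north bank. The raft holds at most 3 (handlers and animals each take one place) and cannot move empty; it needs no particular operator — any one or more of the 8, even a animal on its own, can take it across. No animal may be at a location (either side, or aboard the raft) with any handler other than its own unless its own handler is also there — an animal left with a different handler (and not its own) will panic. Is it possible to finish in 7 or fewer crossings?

Counting alone: each trip to the north bank takes at most 3 across and each return brings at least 1 back, so after t trips out (and t−1 returns) at most 3t − (t−1) of the 8 are across; that first reaches 8 at t = 4, so at least 7 crossings are needed.
The safety rule pushes this higher. Following every safe sequence of crossings, the most of the 8 that can be at the north bank as the raft arrives there on crossing 7 is 7 — never all 8.
So the move cannot be finished within 7 crossings. (The shortest complete plan takes 9:)
1. animal Blue and handler Blue cross → the north bank.
2. handler Blue crosses ← the south bank.
3. animal Gold, handler Blue, and handler Gold cross → the north bank.
4. animal Blue and handler Blue cross ← the south bank.
5. handler Blue, handler Green, and handler Red cross → the north bank.
6. animal Gold crosses ← the south bank.
7. animal Blue and animal Gold cross → the north bank.
8. animal Blue crosses ← the south bank.
9. animal Blue, animal Green, and animal Red cross → the north bank.

No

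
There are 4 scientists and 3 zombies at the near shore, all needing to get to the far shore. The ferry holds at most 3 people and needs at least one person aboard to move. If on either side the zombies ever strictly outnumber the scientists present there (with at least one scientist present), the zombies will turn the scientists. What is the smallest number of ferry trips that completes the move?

5

Counting alone: each trip to the far shore takes at most 3 across and each return brings at least 1 back, so after t trips out (and t−1 returns) at most 3t − (t−1) of the 7 are across; that first reaches 7 at t = 3, so at least 5 crossings are needed.
The plan below uses exactly 5 crossings, so it is optimal:
1. 3 zombies → the far shore.  (the near shore: 4S 0Z; the far shore: 0S 3Z)
2. 1 zombie ← the near shore.  (the near shore: 4S 1Z; the far shore: 0S 2Z)
3. 3 scientists → the far shore.  (the near shore: 1S 1Z; the far shore: 3S 2Z)
4. 1 scientist ← the near shore.  (the near shore: 2S 1Z; the far shore: 2S 2Z)
5. 2 scientists and 1 zombie → the far shore.  (the near shore: 0S 0Z; the far shore: 4S 3Z)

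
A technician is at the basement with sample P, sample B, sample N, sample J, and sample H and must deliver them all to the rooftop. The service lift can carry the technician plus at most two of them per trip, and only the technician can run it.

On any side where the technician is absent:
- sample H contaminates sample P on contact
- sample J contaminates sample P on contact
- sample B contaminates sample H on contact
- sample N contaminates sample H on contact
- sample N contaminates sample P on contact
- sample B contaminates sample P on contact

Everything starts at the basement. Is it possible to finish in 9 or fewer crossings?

Yes — this plan uses 7 crossings (≤ 9):
1. Technician goes to the rooftop with sample H and sample P.  [the basement: sample B, sample J, sample N | the rooftop: sample H, sample P]
2. Technician goes back to the basement with sample P.  [the basement: sample B, sample J, sample N, sample P | the rooftop: sample H]
3. Technician goes to the rooftop with sample J and sample P.  [the basement: sample B, sample N | the rooftop: sample H, sample J, sample P]
4. Technician goes back to the basement with sample P.  [the basement: sample B, sample N, sample P | the rooftop: sample H, sample J]
5. Technician goes to the rooftop with sample B and sample N.  [the basement: sample P | the rooftop: sample B, sample H, sample J, sample N]
6. Technician goes back to the basement with sample H.  [the basement: sample H, sample P | the rooftop: sample B, sample J, sample N]
7. Technician goes to the rooftop with sample H and sample P.  [the basement: — | the rooftop: sample B, sample H, sample J, sample N, sample P]

Yes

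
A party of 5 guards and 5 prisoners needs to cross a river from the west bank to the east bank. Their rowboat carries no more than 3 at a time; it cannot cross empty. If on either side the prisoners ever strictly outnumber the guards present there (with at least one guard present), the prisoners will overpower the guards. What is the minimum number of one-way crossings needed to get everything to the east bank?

Counting alone: each trip to the east bank takes at most 3 across and each return brings at least 1 back, so after t trips out (and t−1 returns) at most 3t − (t−1) of the 10 are across; that first reaches 10 at t = 5, so at least 9 crossings are needed.
The safety rule pushes this higher. Following every safe sequence of crossings, the most of the 10 that can be at the east bank as the rowboat arrives there on crossing 9 is 9 — never all 10.
So no plan with fewer than 11 crossings exists, and this one achieves 11:
1. 2 prisoners → the east bank.  (the west bank: 5G 3P; the east bank: 0G 2P)
2. 1 prisoner ← the west bank.  (the west bank: 5G 4P; the east bank: 0G 1P)
3. 3 prisoners → the east bank.  (the west bank: 5G 1P; the east bank: 0G 4P)
4. 1 prisoner ← the west bank.  (the west bank: 5G 2P; the east bank: 0G 3P)
5. 3 guards → the east bank.  (the west bank: 2G 2P; the east bank: 3G 3P)
6. 1 guard and 1 prisoner ← the west bank.  (the west bank: 3G 3P; the east bank: 2G 2P)
7. 3 guards → the east bank.  (the west bank: 0G 3P; the east bank: 5G 2P)
8. 1 prisoner ← the west bank.  (the west bank: 0G 4P; the east bank: 5G 1P)
9. 2 prisoners → the east bank.  (the west bank: 0G 2P; the east bank: 5G 3P)
10. 1 prisoner ← the west bank.  (the west bank: 0G 3P; the east bank: 5G 2P)
11. 3 prisoners → the east bank.  (the west bank: 0G 0P; the east bank: 5G 5P)

11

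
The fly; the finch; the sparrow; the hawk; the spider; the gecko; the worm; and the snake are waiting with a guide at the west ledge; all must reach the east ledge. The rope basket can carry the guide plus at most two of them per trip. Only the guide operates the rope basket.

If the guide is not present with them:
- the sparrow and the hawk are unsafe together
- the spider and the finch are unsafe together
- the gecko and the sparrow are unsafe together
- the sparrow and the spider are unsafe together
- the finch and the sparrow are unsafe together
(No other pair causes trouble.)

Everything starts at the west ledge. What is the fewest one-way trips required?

13

Counting alone: the guide can take at most 2 across per trip to the east ledge, so moving all 8 needs at least 4 loaded trips out, with a return between consecutive ones — at least 7 crossings.
The safety rule pushes this higher. Following every safe sequence of crossings, the most of the 8 that can be at the east ledge as the rope basket arrives there on crossings 7, 9, 11 is 5, 6, 7 respectively — never all 8.
So no plan with fewer than 13 crossings exists, and this one achieves 13:
1. Guide goes to the east ledge with the finch and the sparrow.
2. Guide goes back to the west ledge with the finch.
3. Guide goes to the east ledge with the finch and the fly.
4. Guide goes back to the west ledge with the finch.
5. Guide goes to the east ledge with the finch and the hawk.
6. Guide goes back to the west ledge with the sparrow.
7. Guide goes to the east ledge with the gecko and the sparrow.
8. Guide goes back to the west ledge with the sparrow.
9. Guide goes to the east ledge with the sparrow and the worm.
10. Guide goes back to the west ledge with the sparrow.
11. Guide goes to the east ledge with the snake and the sparrow.
12. Guide goes back to the west ledge with the sparrow.
13. Guide goes to the east ledge with the sparrow and the spider.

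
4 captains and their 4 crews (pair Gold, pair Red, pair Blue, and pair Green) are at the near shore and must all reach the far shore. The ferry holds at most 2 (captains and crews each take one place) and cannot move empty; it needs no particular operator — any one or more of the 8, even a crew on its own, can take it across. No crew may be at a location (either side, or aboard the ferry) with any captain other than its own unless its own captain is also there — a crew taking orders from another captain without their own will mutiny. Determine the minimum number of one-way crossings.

impossible

Following every safe sequence of crossings from the start, the most of the 8 that can be at the far shore as the ferry arrives there on crossings 1, 3, 5 is 2, 3, 4 respectively; the best ever achieved is 4 of 8.
From crossing 7 on, no configuration arises that was not already reachable earlier: only 44 distinct safe configurations (who is on which side, and where the ferry is) can ever be reached, none of them has everyone across, and every continuation just revisits them. So no valid plan exists.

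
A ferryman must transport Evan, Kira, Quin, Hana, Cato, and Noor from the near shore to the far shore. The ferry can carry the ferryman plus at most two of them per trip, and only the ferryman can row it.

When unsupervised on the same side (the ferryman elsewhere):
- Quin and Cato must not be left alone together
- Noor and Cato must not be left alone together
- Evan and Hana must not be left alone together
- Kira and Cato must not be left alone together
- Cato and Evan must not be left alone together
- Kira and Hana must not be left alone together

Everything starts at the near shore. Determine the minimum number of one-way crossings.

7

Counting alone: the ferryman can take at most 2 across per trip to the far shore, so moving all 6 needs at least 3 loaded trips out, with a return between consecutive ones — at least 5 crossings.
The safety rule pushes this higher. Following every safe sequence of crossings, the most of the 6 that can be at the far shore as the ferry arrives there on crossing 5 is 5 — never all 6.
So no plan with fewer than 7 crossings exists, and this one achieves 7:
1. Ferryman goes to the far shore with Cato and Hana.  [the near shore: Evan, Kira, Noor, Quin | the far shore: Cato, Hana]
2. Ferryman goes back to the near shore alone.  [the near shore: Evan, Kira, Noor, Quin | the far shore: Cato, Hana]
3. Ferryman goes to the far shore with Evan and Kira.  [the near shore: Noor, Quin | the far shore: Cato, Evan, Hana, Kira]
4. Ferryman goes back to the near shore with Cato and Hana.  [the near shore: Cato, Hana, Noor, Quin | the far shore: Evan, Kira]
5. Ferryman goes to the far shore with Noor and Quin.  [the near shore: Cato, Hana | the far shore: Evan, Kira, Noor, Quin]
6. Ferryman goes back to the near shore alone.  [the near shore: Cato, Hana | the far shore: Evan, Kira, Noor, Quin]
7. Ferryman goes to the far shore with Cato and Hana.  [the near shore: — | the far shore: Cato, Evan, Hana, Kira, Noor, Quin]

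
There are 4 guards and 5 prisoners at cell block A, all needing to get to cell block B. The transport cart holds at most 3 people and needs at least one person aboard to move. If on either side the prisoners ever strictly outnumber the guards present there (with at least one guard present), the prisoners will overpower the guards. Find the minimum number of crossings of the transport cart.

The prisoners already outnumber the guards at cell block A before anyone moves, so the starting position itself is disallowed.

impossible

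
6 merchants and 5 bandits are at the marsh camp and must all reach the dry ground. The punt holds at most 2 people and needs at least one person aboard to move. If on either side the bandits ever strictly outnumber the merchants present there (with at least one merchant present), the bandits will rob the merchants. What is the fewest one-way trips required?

Counting alone: each trip to the dry ground takes at most 2 across and each return brings at least 1 back, so after t trips out (and t−1 returns) at most 2t − (t−1) of the 11 are across; that first reaches 11 at t = 10, so at least 19 crossings are needed.
The plan below uses exactly 19 crossings, so it is optimal:
1. 2 bandits → the dry ground.  (the marsh camp: 6M 3B; the dry ground: 0M 2B)
2. 1 bandit ← the marsh camp.  (the marsh camp: 6M 4B; the dry ground: 0M 1B)
3. 2 bandits → the dry ground.  (the marsh camp: 6M 2B; the dry ground: 0M 3B)
4. 1 bandit ← the marsh camp.  (the marsh camp: 6M 3B; the dry ground: 0M 2B)
5. 2 merchants → the dry ground.  (the marsh camp: 4M 3B; the dry ground: 2M 2B)
6. 1 bandit ← the marsh camp.  (the marsh camp: 4M 4B; the dry ground: 2M 1B)
7. 1 merchant and 1 bandit → the dry ground.  (the marsh camp: 3M 3B; the dry ground: 3M 2B)
8. 1 merchant ← the marsh camp.  (the marsh camp: 4M 3B; the dry ground: 2M 2B)
9. 1 merchant and 1 bandit → the dry ground.  (the marsh camp: 3M 2B; the dry ground: 3M 3B)
10. 1 bandit ← the marsh camp.  (the marsh camp: 3M 3B; the dry ground: 3M 2B)
11. 1 merchant and 1 bandit → the dry ground.  (the marsh camp: 2M 2B; the dry ground: 4M 3B)
12. 1 merchant ← the marsh camp.  (the marsh camp: 3M 2B; the dry ground: 3M 3B)
13. 1 merchant and 1 bandit → the dry ground.  (the marsh camp: 2M 1B; the dry ground: 4M 4B)
14. 1 bandit ← the marsh camp.  (the marsh camp: 2M 2B; the dry ground: 4M 3B)
15. 1 merchant and 1 bandit → the dry ground.  (the marsh camp: 1M 1B; the dry ground: 5M 4B)
16. 1 merchant ← the marsh camp.  (the marsh camp: 2M 1B; the dry ground: 4M 4B)
17. 1 merchant and 1 bandit → the dry ground.  (the marsh camp: 1M 0B; the dry ground: 5M 5B)
18. 1 bandit ← the marsh camp.  (the marsh camp: 1M 1B; the dry ground: 5M 4B)
19. 1 merchant and 1 bandit → the dry ground.  (the marsh camp: 0M 0B; the dry ground: 6M 5B)

19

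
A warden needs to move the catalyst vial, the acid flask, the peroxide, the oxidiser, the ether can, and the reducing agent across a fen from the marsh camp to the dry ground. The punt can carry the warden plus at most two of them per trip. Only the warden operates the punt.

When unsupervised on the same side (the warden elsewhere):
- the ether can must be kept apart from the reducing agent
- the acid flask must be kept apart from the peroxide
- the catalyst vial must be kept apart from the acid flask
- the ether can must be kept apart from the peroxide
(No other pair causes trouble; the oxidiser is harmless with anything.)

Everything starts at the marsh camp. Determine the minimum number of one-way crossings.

7

Counting alone: the warden can take at most 2 across per trip to the dry ground, so moving all 6 needs at least 3 loaded trips out, with a return between consecutive ones — at least 5 crossings.
The safety rule pushes this higher. Following every safe sequence of crossings, the most of the 6 that can be at the dry ground as the punt arrives there on crossing 5 is 5 — never all 6.
So no plan with fewer than 7 crossings exists, and this one achieves 7:
1. Warden goes to the dry ground with the acid flask and the ether can.  [the marsh camp: the catalyst vial, the oxidiser, the peroxide, the reducing agent | the dry ground: the acid flask, the ether can]
2. Warden goes back to the marsh camp alone.  [the marsh camp: the catalyst vial, the oxidiser, the peroxide, the reducing agent | the dry ground: the acid flask, the ether can]
3. Warden goes to the dry ground with the catalyst vial and the peroxide.  [the marsh camp: the oxidiser, the reducing agent | the dry ground: the acid flask, the catalyst vial, the ether can, the peroxide]
4. Warden goes back to the marsh camp with the acid flask and the ether can.  [the marsh camp: the acid flask, the ether can, the oxidiser, the reducing agent | the dry ground: the catalyst vial, the peroxide]
5. Warden goes to the dry ground with the oxidiser and the reducing agent.  [the marsh camp: the acid flask, the ether can | the dry ground: the catalyst vial, the oxidiser, the peroxide, the reducing agent]
6. Warden goes back to the marsh camp alone.  [the marsh camp: the acid flask, the ether can | the dry ground: the catalyst vial, the oxidiser, the peroxide, the reducing agent]
7. Warden goes to the dry ground with the acid flask and the ether can.  [the marsh camp: — | the dry ground: the acid flask, the catalyst vial, the ether can, the oxidiser, the peroxide, the reducing agent]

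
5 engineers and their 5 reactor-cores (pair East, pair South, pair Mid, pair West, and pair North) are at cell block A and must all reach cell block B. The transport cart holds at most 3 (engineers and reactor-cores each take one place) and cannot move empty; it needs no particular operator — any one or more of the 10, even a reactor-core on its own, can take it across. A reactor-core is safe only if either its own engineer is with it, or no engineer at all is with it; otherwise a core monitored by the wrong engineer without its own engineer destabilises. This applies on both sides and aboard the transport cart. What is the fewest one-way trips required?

11

Counting alone: each trip to cell block B takes at most 3 across and each return brings at least 1 back, so after t trips out (and t−1 returns) at most 3t − (t−1) of the 10 are across; that first reaches 10 at t = 5, so at least 9 crossings are needed.
The safety rule pushes this higher. Following every safe sequence of crossings, the most of the 10 that can be at cell block B as the transport cart arrives there on crossing 9 is 9 — never all 10.
So no plan with fewer than 11 crossings exists, and this one achieves 11:
1. engineer East and reactor-core East cross → cell block B.
2. engineer East crosses ← cell block A.
3. reactor-core Mid, reactor-core South, and reactor-core West cross → cell block B.
4. reactor-core East crosses ← cell block A.
5. engineer Mid, engineer South, and engineer West cross → cell block B.
6. engineer South and reactor-core South cross ← cell block A.
7. engineer East, engineer North, and engineer South cross → cell block B.
8. reactor-core Mid crosses ← cell block A.
9. reactor-core East and reactor-core South cross → cell block B.
10. reactor-core East crosses ← cell block A.
11. reactor-core East, reactor-core Mid, and reactor-core North cross → cell block B.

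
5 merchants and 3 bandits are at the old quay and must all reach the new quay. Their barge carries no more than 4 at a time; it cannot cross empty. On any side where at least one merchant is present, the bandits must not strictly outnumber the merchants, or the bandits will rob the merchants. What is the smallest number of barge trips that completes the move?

Counting alone: each trip to the new quay takes at most 4 across and each return brings at least 1 back, so after t trips out (and t−1 returns) at most 4t − (t−1) of the 8 are across; that first reaches 8 at t = 3, so at least 5 crossings are needed.
The plan below uses exactly 5 crossings, so it is optimal:
1. 2 bandits → the new quay.  (the old quay: 5M 1B; the new quay: 0M 2B)
2. 1 bandit ← the old quay.  (the old quay: 5M 2B; the new quay: 0M 1B)
3. 3 merchants and 1 bandit → the new quay.  (the old quay: 2M 1B; the new quay: 3M 2B)
4. 1 bandit ← the old quay.  (the old quay: 2M 2B; the new quay: 3M 1B)
5. 2 merchants and 2 bandits → the new quay.  (the old quay: 0M 0B; the new quay: 5M 3B)

5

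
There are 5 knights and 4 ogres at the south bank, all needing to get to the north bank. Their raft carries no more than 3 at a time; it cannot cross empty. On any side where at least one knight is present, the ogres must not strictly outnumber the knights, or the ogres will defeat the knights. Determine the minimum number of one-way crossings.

7

Counting alone: each trip to the north bank takes at most 3 across and each return brings at least 1 back, so after t trips out (and t−1 returns) at most 3t − (t−1) of the 9 are across; that first reaches 9 at t = 4, so at least 7 crossings are needed.
The plan below uses exactly 7 crossings, so it is optimal:
1. 3 ogres → the north bank.  (the south bank: 5K 1O; the north bank: 0K 3O)
2. 1 ogre ← the south bank.  (the south bank: 5K 2O; the north bank: 0K 2O)
3. 3 knights → the north bank.  (the south bank: 2K 2O; the north bank: 3K 2O)
4. 1 knight ← the south bank.  (the south bank: 3K 2O; the north bank: 2K 2O)
5. 2 knights and 1 ogre → the north bank.  (the south bank: 1K 1O; the north bank: 4K 3O)
6. 1 knight ← the south bank.  (the south bank: 2K 1O; the north bank: 3K 3O)
7. 2 knights and 1 ogre → the north bank.  (the south bank: 0K 0O; the north bank: 5K 4O)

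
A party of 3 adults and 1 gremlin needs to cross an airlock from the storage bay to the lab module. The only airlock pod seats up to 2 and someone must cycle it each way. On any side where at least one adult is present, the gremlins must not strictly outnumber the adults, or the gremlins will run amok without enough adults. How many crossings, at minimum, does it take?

Counting alone: each trip to the lab module takes at most 2 across and each return brings at least 1 back, so after t trips out (and t−1 returns) at most 2t − (t−1) of the 4 are across; that first reaches 4 at t = 3, so at least 5 crossings are needed.
The plan below uses exactly 5 crossings, so it is optimal:
1. 1 adult and 1 gremlin → the lab module.  (the storage bay: 2A 0G; the lab module: 1A 1G)
2. 1 gremlin ← the storage bay.  (the storage bay: 2A 1G; the lab module: 1A 0G)
3. 1 adult and 1 gremlin → the lab module.  (the storage bay: 1A 0G; the lab module: 2A 1G)
4. 1 gremlin ← the storage bay.  (the storage bay: 1A 1G; the lab module: 2A 0G)
5. 1 adult and 1 gremlin → the lab module.  (the storage bay: 0A 0G; the lab module: 3A 1G)

5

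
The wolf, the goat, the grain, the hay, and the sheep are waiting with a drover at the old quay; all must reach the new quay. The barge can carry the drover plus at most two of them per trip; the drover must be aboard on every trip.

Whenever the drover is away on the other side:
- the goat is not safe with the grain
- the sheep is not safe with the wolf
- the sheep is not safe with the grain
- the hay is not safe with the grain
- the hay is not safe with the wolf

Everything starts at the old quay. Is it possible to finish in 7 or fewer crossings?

Yes — this plan uses 7 crossings (≤ 7):
1. Drover goes to the new quay with the grain and the wolf.
2. Drover goes back to the old quay alone.
3. Drover goes to the new quay with the goat.
4. Drover goes back to the old quay with the grain.
5. Drover goes to the new quay with the hay and the sheep.
6. Drover goes back to the old quay with the wolf.
7. Drover goes to the new quay with the grain and the wolf.

Yes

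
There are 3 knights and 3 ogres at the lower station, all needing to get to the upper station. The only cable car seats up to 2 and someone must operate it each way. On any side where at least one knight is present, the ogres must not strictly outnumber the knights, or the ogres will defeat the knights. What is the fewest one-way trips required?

Counting alone: each trip to the upper station takes at most 2 across and each return brings at least 1 back, so after t trips out (and t−1 returns) at most 2t − (t−1) of the 6 are across; that first reaches 6 at t = 5, so at least 9 crossings are needed.
The safety rule pushes this higher. Following every safe sequence of crossings, the most of the 6 that can be at the upper station as the cable car arrives there on crossing 9 is 5 — never all 6.
So no plan with fewer than 11 crossings exists, and this one achieves 11:
1. 2 ogres → the upper station.  (the lower station: 3K 1O; the upper station: 0K 2O)
2. 1 ogre ← the lower station.  (the lower station: 3K 2O; the upper station: 0K 1O)
3. 2 ogres → the upper station.  (the lower station: 3K 0O; the upper station: 0K 3O)
4. 1 ogre ← the lower station.  (the lower station: 3K 1O; the upper station: 0K 2O)
5. 2 knights → the upper station.  (the lower station: 1K 1O; the upper station: 2K 2O)
6. 1 knight and 1 ogre ← the lower station.  (the lower station: 2K 2O; the upper station: 1K 1O)
7. 2 knights → the upper station.  (the lower station: 0K 2O; the upper station: 3K 1O)
8. 1 ogre ← the lower station.  (the lower station: 0K 3O; the upper station: 3K 0O)
9. 2 ogres → the upper station.  (the lower station: 0K 1O; the upper station: 3K 2O)
10. 1 ogre ← the lower station.  (the lower station: 0K 2O; the upper station: 3K 1O)
11. 2 ogres → the upper station.  (the lower station: 0K 0O; the upper station: 3K 3O)

11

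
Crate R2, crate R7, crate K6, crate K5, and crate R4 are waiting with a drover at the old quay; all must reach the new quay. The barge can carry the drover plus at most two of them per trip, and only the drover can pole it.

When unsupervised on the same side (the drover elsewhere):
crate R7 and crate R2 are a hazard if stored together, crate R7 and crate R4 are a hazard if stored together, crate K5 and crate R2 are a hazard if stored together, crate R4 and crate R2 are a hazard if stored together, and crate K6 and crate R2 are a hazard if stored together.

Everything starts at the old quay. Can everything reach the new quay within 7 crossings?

Yes

Yes — this plan uses 7 crossings (≤ 7):
1. Drover goes to the new quay with crate R2 and crate R7.  [the old quay: crate K5, crate K6, crate R4 | the new quay: crate R2, crate R7]
2. Drover goes back to the old quay with crate R2.  [the old quay: crate K5, crate K6, crate R2, crate R4 | the new quay: crate R7]
3. Drover goes to the new quay with crate K6 and crate R2.  [the old quay: crate K5, crate R4 | the new quay: crate K6, crate R2, crate R7]
4. Drover goes back to the old quay with crate R2.  [the old quay: crate K5, crate R2, crate R4 | the new quay: crate K6, crate R7]
5. Drover goes to the new quay with crate K5 and crate R2.  [the old quay: crate R4 | the new quay: crate K5, crate K6, crate R2, crate R7]
6. Drover goes back to the old quay with crate R2.  [the old quay: crate R2, crate R4 | the new quay: crate K5, crate K6, crate R7]
7. Drover goes to the new quay with crate R2 and crate R4.  [the old quay: — | the new quay: crate K5, crate K6, crate R2, crate R4, crate R7]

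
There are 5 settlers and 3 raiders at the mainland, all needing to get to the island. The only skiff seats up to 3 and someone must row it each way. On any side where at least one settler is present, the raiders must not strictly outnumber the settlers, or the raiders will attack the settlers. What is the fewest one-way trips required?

7

Counting alone: each trip to the island takes at most 3 across and each return brings at least 1 back, so after t trips out (and t−1 returns) at most 3t − (t−1) of the 8 are across; that first reaches 8 at t = 4, so at least 7 crossings are needed.
The plan below uses exactly 7 crossings, so it is optimal:
1. 2 raiders → the island.  (the mainland: 5S 1R; the island: 0S 2R)
2. 1 raider ← the mainland.  (the mainland: 5S 2R; the island: 0S 1R)
3. 2 settlers and 1 raider → the island.  (the mainland: 3S 1R; the island: 2S 2R)
4. 1 raider ← the mainland.  (the mainland: 3S 2R; the island: 2S 1R)
5. 1 settler and 2 raiders → the island.  (the mainland: 2S 0R; the island: 3S 3R)
6. 1 raider ← the mainland.  (the mainland: 2S 1R; the island: 3S 2R)
7. 2 settlers and 1 raider → the island.  (the mainland: 0S 0R; the island: 5S 3R)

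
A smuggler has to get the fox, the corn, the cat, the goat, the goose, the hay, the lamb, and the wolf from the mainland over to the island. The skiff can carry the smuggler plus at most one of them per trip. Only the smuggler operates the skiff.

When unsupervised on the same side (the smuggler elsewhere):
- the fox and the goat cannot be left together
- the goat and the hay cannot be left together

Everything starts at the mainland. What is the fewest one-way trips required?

17

Counting alone: the smuggler can take at most 1 across per trip to the island, so moving all 8 needs at least 8 loaded trips out, with a return between consecutive ones — at least 15 crossings.
The safety rule pushes this higher. Following every safe sequence of crossings, the most of the 8 that can be at the island as the skiff arrives there on crossing 15 is 7 — never all 8.
So no plan with fewer than 17 crossings exists, and this one achieves 17:
1. Smuggler goes to the island with the goat.
2. Smuggler goes back to the mainland alone.
3. Smuggler goes to the island with the fox.
4. Smuggler goes back to the mainland with the goat.
5. Smuggler goes to the island with the hay.
6. Smuggler goes back to the mainland alone.
7. Smuggler goes to the island with the corn.
8. Smuggler goes back to the mainland alone.
9. Smuggler goes to the island with the cat.
10. Smuggler goes back to the mainland alone.
11. Smuggler goes to the island with the goose.
12. Smuggler goes back to the mainland alone.
13. Smuggler goes to the island with the lamb.
14. Smuggler goes back to the mainland alone.
15. Smuggler goes to the island with the wolf.
16. Smuggler goes back to the mainland alone.
17. Smuggler goes to the island with the goat.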